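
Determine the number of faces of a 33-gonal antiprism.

68

An antiprism on an n-gon has two n-gon caps and 2n triangles: V = 2·33 = 66, E = 4·33 = 132, F = 2·33 + 2 = 68.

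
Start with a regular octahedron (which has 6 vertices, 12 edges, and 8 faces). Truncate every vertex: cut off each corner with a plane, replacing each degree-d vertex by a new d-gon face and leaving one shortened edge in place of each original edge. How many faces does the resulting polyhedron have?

Truncation replaces each original edge-end by a new vertex, so V′ = 2E = 24.
Each original edge survives, and each old vertex of degree d contributes d new edges; summing degrees gives Σd = 2E, so E′ = E + 2E = 3E = 36.
Each original face survives and each original vertex becomes one new face: F′ = F + V = 14.

14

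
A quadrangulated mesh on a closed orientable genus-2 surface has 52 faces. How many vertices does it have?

χ = 2 − 2·2 = -2, and every face is a square so 4F = 2E.
E = 4·52/2 = 104. Then V = -2 + E − F = -2 + 104 − 52 = 50.

50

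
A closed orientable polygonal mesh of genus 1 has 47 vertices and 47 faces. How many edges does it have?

94

For a closed orientable surface of genus 1, χ = 2 − 2·1 = 0.
E = V + F − (0) = 47 + 47 − (0) = 94.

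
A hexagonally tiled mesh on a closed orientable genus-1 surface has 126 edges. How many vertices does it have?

84

χ = 2 − 2·1 = 0, and every face is a hexagon so 6F = 2E.
F = 2E/6 = 42. Then V = 0 + E − F = 0 + 126 − 42 = 84.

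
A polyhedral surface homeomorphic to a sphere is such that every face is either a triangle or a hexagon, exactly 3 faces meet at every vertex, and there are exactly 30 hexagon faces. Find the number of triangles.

Let x be the number of triangles; then F = 30 + x.
Edge–face incidences: 2E = 6·30 + 3·x = 180 + 3x.
Every vertex has degree 3, so 3V = 2E.
Euler: V − E + F = 2 ⇒ (2E)/3 − E + (30 + x) = 2.
Multiply by 6: 2·(2E) − 3·(2E) + 6·(30 + x) = 12, i.e. 180 + 6x − (180 + 3x) = 12.
Collecting terms: 3x = 12, so x = 4.
Then 2E = 180 + 3·4 = 192, so E = 96, V = 2E/3 = 64, F = 30 + 4 = 34.

4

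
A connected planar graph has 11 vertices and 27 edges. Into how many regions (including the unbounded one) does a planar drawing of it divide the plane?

18

Euler's formula for a connected plane graph: V − E + F = 2, so F = 2 − 11 + 27 = 18.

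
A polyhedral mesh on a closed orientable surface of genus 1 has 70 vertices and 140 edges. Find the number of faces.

70

For a closed orientable surface of genus 1, χ = 2 − 2·1 = 0.
F = 0 − V + E = 0 − 70 + 140 = 70.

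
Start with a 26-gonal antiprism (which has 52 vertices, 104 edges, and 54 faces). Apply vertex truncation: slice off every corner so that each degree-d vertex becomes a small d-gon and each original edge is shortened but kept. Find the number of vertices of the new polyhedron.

Truncation replaces each original edge-end by a new vertex, so V′ = 2E = 208.
Each original edge survives, and each old vertex of degree d contributes d new edges; summing degrees gives Σd = 2E, so E′ = E + 2E = 3E = 312.
Each original face survives and each original vertex becomes one new face: F′ = F + V = 106.

208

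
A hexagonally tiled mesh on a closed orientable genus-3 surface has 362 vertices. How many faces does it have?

χ = 2 − 2·3 = -4, and every face is a hexagon so 6F = 2E.
V − E + F = -4 with E = 6F/2 gives 362 − (6/2 − 1)·F = -4, so F = 183 and E = 549.

183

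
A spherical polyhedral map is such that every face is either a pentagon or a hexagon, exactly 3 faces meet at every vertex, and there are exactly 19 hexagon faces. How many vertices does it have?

Let x be the number of pentagons; then F = 19 + x.
Edge–face incidences: 2E = 6·19 + 5·x = 114 + 5x.
Every vertex has degree 3, so 3V = 2E.
Euler: V − E + F = 2 ⇒ (2E)/3 − E + (19 + x) = 2.
Multiply by 6: 2·(2E) − 3·(2E) + 6·(19 + x) = 12, i.e. 114 + 6x − (114 + 5x) = 12.
Collecting terms: x = 12.
Then 2E = 114 + 5·12 = 174, so E = 87, V = 2E/3 = 58, F = 19 + 12 = 31.

58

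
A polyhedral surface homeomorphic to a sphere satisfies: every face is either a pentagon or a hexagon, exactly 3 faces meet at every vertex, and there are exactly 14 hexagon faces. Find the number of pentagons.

12

Let x be the number of pentagons; then F = 14 + x.
Edge–face incidences: 2E = 6·14 + 5·x = 84 + 5x.
Every vertex has degree 3, so 3V = 2E.
Euler: V − E + F = 2 ⇒ (2E)/3 − E + (14 + x) = 2.
Multiply by 6: 2·(2E) − 3·(2E) + 6·(14 + x) = 12, i.e. 84 + 6x − (84 + 5x) = 12.
Collecting terms: x = 12.
Then 2E = 84 + 5·12 = 144, so E = 72, V = 2E/3 = 48, F = 14 + 12 = 26.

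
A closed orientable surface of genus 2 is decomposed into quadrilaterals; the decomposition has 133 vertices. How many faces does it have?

135

χ = 2 − 2·2 = -2, and every face is a square so 4F = 2E.
V − E + F = -2 with E = 4F/2 gives 133 − (4/2 − 1)·F = -2, so F = 135 and E = 270.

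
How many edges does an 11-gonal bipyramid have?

33

A bipyramid over an n-gon has 2n triangular faces and n + 2 vertices: V = 11 + 2 = 13, E = 3·11 = 33, F = 2·11 = 22.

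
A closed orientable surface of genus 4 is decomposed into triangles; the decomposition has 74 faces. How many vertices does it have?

31

χ = 2 − 2·4 = -6, and every face is a triangle so 3F = 2E.
E = 3·74/2 = 111. Then V = -6 + E − F = -6 + 111 − 74 = 31.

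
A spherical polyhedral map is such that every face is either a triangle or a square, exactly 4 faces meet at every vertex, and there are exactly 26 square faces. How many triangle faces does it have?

8

Let x be the number of triangles; then F = 26 + x.
Edge–face incidences: 2E = 4·26 + 3·x = 104 + 3x.
Every vertex has degree 4, so 4V = 2E.
Euler: V − E + F = 2 ⇒ (2E)/4 − E + (26 + x) = 2.
Multiply by 8: 2·(2E) − 4·(2E) + 8·(26 + x) = 16, i.e. 208 + 8x − 2·(104 + 3x) = 16.
Collecting terms: 2x = 16, so x = 8.
Then 2E = 104 + 3·8 = 128, so E = 64, V = 2E/4 = 32, F = 26 + 8 = 34.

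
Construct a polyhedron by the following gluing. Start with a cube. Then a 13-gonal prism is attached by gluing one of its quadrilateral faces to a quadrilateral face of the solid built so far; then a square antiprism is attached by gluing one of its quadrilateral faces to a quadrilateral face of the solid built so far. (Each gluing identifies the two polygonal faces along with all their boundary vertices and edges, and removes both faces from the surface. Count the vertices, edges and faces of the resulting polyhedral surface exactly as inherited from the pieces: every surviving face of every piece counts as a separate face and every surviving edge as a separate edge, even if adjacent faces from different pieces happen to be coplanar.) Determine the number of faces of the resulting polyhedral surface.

27

A cube: V=8, E=12, F=6.
Attach a 13-gonal prism (V=26, E=39, F=15) along a 4-gon: merge 4 vertices and 4 edges, delete both glued faces → V=30, E=47, F=19.
Attach a square antiprism (V=8, E=16, F=10) along a 4-gon: merge 4 vertices and 4 edges, delete both glued faces → V=34, E=59, F=27.
Check: V − E + F = 34 − 59 + 27 = 2.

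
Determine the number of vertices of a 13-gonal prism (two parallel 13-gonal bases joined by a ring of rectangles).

A prism on an n-gon has two n-gon bases and n rectangular sides: V = 2·13 = 26, E = 3·13 = 39, F = 13 + 2 = 15.
Check: V − E + F = 26 − 39 + 15 = 2.

26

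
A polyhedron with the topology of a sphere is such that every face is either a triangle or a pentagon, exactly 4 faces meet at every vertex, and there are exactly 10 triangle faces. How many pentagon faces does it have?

2

Let x be the number of pentagons; then F = 10 + x.
Edge–face incidences: 2E = 3·10 + 5·x = 30 + 5x.
Every vertex has degree 4, so 4V = 2E.
Euler: V − E + F = 2 ⇒ (2E)/4 − E + (10 + x) = 2.
Multiply by 8: 2·(2E) − 4·(2E) + 8·(10 + x) = 16, i.e. 80 + 8x − 2·(30 + 5x) = 16.
Collecting terms: −2x + 20 = 16, so −2x = −4, so x = 2.
Then 2E = 30 + 5·2 = 40, so E = 20, V = 2E/4 = 10, F = 10 + 2 = 12.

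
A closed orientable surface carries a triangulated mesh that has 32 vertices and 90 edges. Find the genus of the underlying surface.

Every face is a triangle and each edge borders two faces, so 3F = 2·90, giving F = 60.
χ = V − E + F = 32 − 90 + 60 = 2.
For a closed orientable surface χ = 2 − 2g, so g = (2 − (2))/2 = 0.

0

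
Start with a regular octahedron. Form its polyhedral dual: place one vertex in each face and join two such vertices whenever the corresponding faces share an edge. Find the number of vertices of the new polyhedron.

The base solid has V = 6, E = 12, F = 8.
The dual swaps V and F and preserves E: V′ = F = 8, E′ = E = 12, F′ = V = 6.

8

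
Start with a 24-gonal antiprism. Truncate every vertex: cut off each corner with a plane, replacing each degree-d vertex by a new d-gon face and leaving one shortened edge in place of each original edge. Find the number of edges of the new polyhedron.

288

The base solid has V = 48, E = 96, F = 50.
Truncation replaces each original edge-end by a new vertex, so V′ = 2E = 192.
Each original edge survives, and each old vertex of degree d contributes d new edges; summing degrees gives Σd = 2E, so E′ = E + 2E = 3E = 288.
Each original face survives and each original vertex becomes one new face: F′ = F + V = 98.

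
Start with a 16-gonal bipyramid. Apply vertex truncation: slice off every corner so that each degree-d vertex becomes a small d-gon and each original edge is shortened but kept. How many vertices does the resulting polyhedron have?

96

The base solid has V = 18, E = 48, F = 32.
Truncation replaces each original edge-end by a new vertex, so V′ = 2E = 96.
Each original edge survives, and each old vertex of degree d contributes d new edges; summing degrees gives Σd = 2E, so E′ = E + 2E = 3E = 144.
Each original face survives and each original vertex becomes one new face: F′ = F + V = 50.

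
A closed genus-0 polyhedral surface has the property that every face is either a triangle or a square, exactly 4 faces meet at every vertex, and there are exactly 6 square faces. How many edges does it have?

Let x be the number of triangles; then F = 6 + x.
Edge–face incidences: 2E = 4·6 + 3·x = 24 + 3x.
Every vertex has degree 4, so 4V = 2E.
Euler: V − E + F = 2 ⇒ (2E)/4 − E + (6 + x) = 2.
Multiply by 8: 2·(2E) − 4·(2E) + 8·(6 + x) = 16, i.e. 48 + 8x − 2·(24 + 3x) = 16.
Collecting terms: 2x = 16, so x = 8.
Then 2E = 24 + 3·8 = 48, so E = 24, V = 2E/4 = 12, F = 6 + 8 = 14.

24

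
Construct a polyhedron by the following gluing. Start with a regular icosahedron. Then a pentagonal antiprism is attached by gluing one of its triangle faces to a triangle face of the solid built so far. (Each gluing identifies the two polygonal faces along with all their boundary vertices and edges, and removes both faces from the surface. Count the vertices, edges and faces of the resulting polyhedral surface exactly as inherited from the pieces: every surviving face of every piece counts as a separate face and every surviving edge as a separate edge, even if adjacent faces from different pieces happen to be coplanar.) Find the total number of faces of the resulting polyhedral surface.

30

A regular icosahedron: V=12, E=30, F=20.
Attach a pentagonal antiprism (V=10, E=20, F=12) along a 3-gon: merge 3 vertices and 3 edges, delete both glued faces → V=19, E=47, F=30.
Check: V − E + F = 19 − 47 + 30 = 2.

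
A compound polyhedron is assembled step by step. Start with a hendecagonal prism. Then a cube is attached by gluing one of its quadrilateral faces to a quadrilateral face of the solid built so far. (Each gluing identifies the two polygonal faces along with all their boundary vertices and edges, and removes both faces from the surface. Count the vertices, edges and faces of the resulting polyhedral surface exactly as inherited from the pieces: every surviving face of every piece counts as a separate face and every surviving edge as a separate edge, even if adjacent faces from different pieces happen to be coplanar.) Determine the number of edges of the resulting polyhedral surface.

41

A hendecagonal prism: V=22, E=33, F=13.
Attach a cube (V=8, E=12, F=6) along a 4-gon: merge 4 vertices and 4 edges, delete both glued faces → V=26, E=41, F=17.
Check: V − E + F = 26 − 41 + 17 = 2.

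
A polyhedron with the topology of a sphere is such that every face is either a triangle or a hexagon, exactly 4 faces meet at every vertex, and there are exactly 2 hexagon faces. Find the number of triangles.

12

Let x be the number of triangles; then F = 2 + x.
Edge–face incidences: 2E = 6·2 + 3·x = 12 + 3x.
Every vertex has degree 4, so 4V = 2E.
Euler: V − E + F = 2 ⇒ (2E)/4 − E + (2 + x) = 2.
Multiply by 8: 2·(2E) − 4·(2E) + 8·(2 + x) = 16, i.e. 16 + 8x − 2·(12 + 3x) = 16.
Collecting terms: 2x − 8 = 16, so 2x = 24, so x = 12.
Then 2E = 12 + 3·12 = 48, so E = 24, V = 2E/4 = 12, F = 2 + 12 = 14.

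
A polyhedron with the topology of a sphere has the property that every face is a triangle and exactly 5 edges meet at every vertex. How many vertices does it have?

12

Each face has 3 edges and each edge borders two faces, so 2E = 3F.
Each vertex has degree 5, so 5V = 2E and hence V = 3F/5.
Euler: V − E + F = 2 ⇒ (3F/5) − (3F/2) + F = 2.
Multiply by 10: (6 − 15 + 10)F = 20, i.e. 1F = 20.
So F = 20, E = 3·20/2 = 30, V = 3·20/5 = 12.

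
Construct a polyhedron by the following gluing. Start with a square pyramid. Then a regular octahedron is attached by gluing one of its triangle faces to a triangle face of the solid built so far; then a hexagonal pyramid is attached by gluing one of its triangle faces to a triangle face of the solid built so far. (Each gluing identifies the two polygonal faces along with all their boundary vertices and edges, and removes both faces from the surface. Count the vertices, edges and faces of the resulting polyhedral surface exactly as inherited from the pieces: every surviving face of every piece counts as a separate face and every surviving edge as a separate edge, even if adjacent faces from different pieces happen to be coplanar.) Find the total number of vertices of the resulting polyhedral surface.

12

A square pyramid: V=5, E=8, F=5.
Attach a regular octahedron (V=6, E=12, F=8) along a 3-gon: merge 3 vertices and 3 edges, delete both glued faces → V=8, E=17, F=11.
Attach a hexagonal pyramid (V=7, E=12, F=7) along a 3-gon: merge 3 vertices and 3 edges, delete both glued faces → V=12, E=26, F=16.
Check: V − E + F = 12 − 26 + 16 = 2.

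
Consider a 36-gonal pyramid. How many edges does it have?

A pyramid on an n-gon base has one n-gon and n triangles: V = 36 + 1 = 37, E = 2·36 = 72, F = 36 + 1 = 37.

72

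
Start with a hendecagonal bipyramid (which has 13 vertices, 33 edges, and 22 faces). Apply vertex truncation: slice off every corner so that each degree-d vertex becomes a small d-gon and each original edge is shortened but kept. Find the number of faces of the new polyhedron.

35

Truncation replaces each original edge-end by a new vertex, so V′ = 2E = 66.
Each original edge survives, and each old vertex of degree d contributes d new edges; summing degrees gives Σd = 2E, so E′ = E + 2E = 3E = 99.
Each original face survives and each original vertex becomes one new face: F′ = F + V = 35.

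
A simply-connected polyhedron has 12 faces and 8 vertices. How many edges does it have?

18

Here V − E + F = 2.
E = V + F − (2) = 8 + 12 − (2) = 18.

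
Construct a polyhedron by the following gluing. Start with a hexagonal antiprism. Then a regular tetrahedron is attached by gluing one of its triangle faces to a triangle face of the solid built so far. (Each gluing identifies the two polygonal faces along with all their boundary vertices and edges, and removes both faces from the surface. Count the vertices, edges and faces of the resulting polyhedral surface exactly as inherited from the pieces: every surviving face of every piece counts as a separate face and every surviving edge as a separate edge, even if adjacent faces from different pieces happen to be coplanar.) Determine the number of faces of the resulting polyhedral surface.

A hexagonal antiprism: V=12, E=24, F=14.
Attach a regular tetrahedron (V=4, E=6, F=4) along a 3-gon: merge 3 vertices and 3 edges, delete both glued faces → V=13, E=27, F=16.
Check: V − E + F = 13 − 27 + 16 = 2.

16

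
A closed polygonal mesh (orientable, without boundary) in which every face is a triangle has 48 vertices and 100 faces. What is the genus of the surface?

Every face is a triangle, so 2E = 3·100 = 300, giving E = 150.
χ = V − E + F = 48 − 150 + 100 = -2.
For a closed orientable surface χ = 2 − 2g, so g = (2 − (-2))/2 = 2.

2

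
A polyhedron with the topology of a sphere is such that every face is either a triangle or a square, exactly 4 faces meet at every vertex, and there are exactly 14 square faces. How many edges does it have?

Let x be the number of triangles; then F = 14 + x.
Edge–face incidences: 2E = 4·14 + 3·x = 56 + 3x.
Every vertex has degree 4, so 4V = 2E.
Euler: V − E + F = 2 ⇒ (2E)/4 − E + (14 + x) = 2.
Multiply by 8: 2·(2E) − 4·(2E) + 8·(14 + x) = 16, i.e. 112 + 8x − 2·(56 + 3x) = 16.
Collecting terms: 2x = 16, so x = 8.
Then 2E = 56 + 3·8 = 80, so E = 40, V = 2E/4 = 20, F = 14 + 8 = 22.

40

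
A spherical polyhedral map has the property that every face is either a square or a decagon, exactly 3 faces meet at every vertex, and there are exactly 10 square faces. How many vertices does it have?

20

Let x be the number of decagons; then F = 10 + x.
Edge–face incidences: 2E = 4·10 + 10·x = 40 + 10x.
Every vertex has degree 3, so 3V = 2E.
Euler: V − E + F = 2 ⇒ (2E)/3 − E + (10 + x) = 2.
Multiply by 6: 2·(2E) − 3·(2E) + 6·(10 + x) = 12, i.e. 60 + 6x − (40 + 10x) = 12.
Collecting terms: −4x + 20 = 12, so −4x = −8, so x = 2.
Then 2E = 40 + 10·2 = 60, so E = 30, V = 2E/3 = 20, F = 10 + 2 = 12.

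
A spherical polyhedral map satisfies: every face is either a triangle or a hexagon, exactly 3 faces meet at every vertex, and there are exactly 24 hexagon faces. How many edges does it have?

78

Let x be the number of triangles; then F = 24 + x.
Edge–face incidences: 2E = 6·24 + 3·x = 144 + 3x.
Every vertex has degree 3, so 3V = 2E.
Euler: V − E + F = 2 ⇒ (2E)/3 − E + (24 + x) = 2.
Multiply by 6: 2·(2E) − 3·(2E) + 6·(24 + x) = 12, i.e. 144 + 6x − (144 + 3x) = 12.
Collecting terms: 3x = 12, so x = 4.
Then 2E = 144 + 3·4 = 156, so E = 78, V = 2E/3 = 52, F = 24 + 4 = 28.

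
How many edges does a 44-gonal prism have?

132

A prism on an n-gon has two n-gon bases and n rectangular sides: V = 2·44 = 88, E = 3·44 = 132, F = 44 + 2 = 46.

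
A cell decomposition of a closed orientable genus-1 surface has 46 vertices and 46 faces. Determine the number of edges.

92

For a closed orientable surface of genus 1, χ = 2 − 2·1 = 0.
E = V + F − (0) = 46 + 46 − (0) = 92.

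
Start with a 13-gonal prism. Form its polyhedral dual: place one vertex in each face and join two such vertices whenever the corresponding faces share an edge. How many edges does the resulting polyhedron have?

39

The base solid has V = 26, E = 39, F = 15.
The dual swaps V and F and preserves E: V′ = F = 15, E′ = E = 39, F′ = V = 26.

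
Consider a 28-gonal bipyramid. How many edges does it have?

84

A bipyramid over an n-gon has 2n triangular faces and n + 2 vertices: V = 28 + 2 = 30, E = 3·28 = 84, F = 2·28 = 56.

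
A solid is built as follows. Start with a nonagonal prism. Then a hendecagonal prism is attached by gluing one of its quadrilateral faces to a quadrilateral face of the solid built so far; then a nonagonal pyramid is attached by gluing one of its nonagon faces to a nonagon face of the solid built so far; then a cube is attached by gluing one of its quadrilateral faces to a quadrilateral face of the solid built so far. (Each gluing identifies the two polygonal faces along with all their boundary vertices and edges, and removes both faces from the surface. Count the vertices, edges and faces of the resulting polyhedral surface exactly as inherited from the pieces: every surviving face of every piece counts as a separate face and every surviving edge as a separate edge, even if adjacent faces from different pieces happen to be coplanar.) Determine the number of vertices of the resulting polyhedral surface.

41

A nonagonal prism: V=18, E=27, F=11.
Attach a hendecagonal prism (V=22, E=33, F=13) along a 4-gon: merge 4 vertices and 4 edges, delete both glued faces → V=36, E=56, F=22.
Attach a nonagonal pyramid (V=10, E=18, F=10) along a 9-gon: merge 9 vertices and 9 edges, delete both glued faces → V=37, E=65, F=30.
Attach a cube (V=8, E=12, F=6) along a 4-gon: merge 4 vertices and 4 edges, delete both glued faces → V=41, E=73, F=34.
Check: V − E + F = 41 − 73 + 34 = 2.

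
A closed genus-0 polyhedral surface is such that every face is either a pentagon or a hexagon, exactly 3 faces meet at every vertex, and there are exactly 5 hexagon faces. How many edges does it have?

45

Let x be the number of pentagons; then F = 5 + x.
Edge–face incidences: 2E = 6·5 + 5·x = 30 + 5x.
Every vertex has degree 3, so 3V = 2E.
Euler: V − E + F = 2 ⇒ (2E)/3 − E + (5 + x) = 2.
Multiply by 6: 2·(2E) − 3·(2E) + 6·(5 + x) = 12, i.e. 30 + 6x − (30 + 5x) = 12.
Collecting terms: x = 12.
Then 2E = 30 + 5·12 = 90, so E = 45, V = 2E/3 = 30, F = 5 + 12 = 17.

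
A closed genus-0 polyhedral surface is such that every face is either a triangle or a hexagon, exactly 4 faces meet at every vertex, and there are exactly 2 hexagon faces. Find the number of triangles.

12

Let x be the number of triangles; then F = 2 + x.
Edge–face incidences: 2E = 6·2 + 3·x = 12 + 3x.
Every vertex has degree 4, so 4V = 2E.
Euler: V − E + F = 2 ⇒ (2E)/4 − E + (2 + x) = 2.
Multiply by 8: 2·(2E) − 4·(2E) + 8·(2 + x) = 16, i.e. 16 + 8x − 2·(12 + 3x) = 16.
Collecting terms: 2x − 8 = 16, so 2x = 24, so x = 12.
Then 2E = 12 + 3·12 = 48, so E = 24, V = 2E/4 = 12, F = 2 + 12 = 14.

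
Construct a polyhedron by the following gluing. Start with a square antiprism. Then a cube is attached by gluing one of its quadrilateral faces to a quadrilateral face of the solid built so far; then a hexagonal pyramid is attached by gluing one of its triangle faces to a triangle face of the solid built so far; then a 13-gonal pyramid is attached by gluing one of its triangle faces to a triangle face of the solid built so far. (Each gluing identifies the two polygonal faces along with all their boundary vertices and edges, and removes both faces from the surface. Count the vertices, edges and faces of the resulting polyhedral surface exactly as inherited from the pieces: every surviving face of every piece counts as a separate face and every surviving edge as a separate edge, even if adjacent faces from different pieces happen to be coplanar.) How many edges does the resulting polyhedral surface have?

56

A square antiprism: V=8, E=16, F=10.
Attach a cube (V=8, E=12, F=6) along a 4-gon: merge 4 vertices and 4 edges, delete both glued faces → V=12, E=24, F=14.
Attach a hexagonal pyramid (V=7, E=12, F=7) along a 3-gon: merge 3 vertices and 3 edges, delete both glued faces → V=16, E=33, F=19.
Attach a 13-gonal pyramid (V=14, E=26, F=14) along a 3-gon: merge 3 vertices and 3 edges, delete both glued faces → V=27, E=56, F=31.
Check: V − E + F = 27 − 56 + 31 = 2.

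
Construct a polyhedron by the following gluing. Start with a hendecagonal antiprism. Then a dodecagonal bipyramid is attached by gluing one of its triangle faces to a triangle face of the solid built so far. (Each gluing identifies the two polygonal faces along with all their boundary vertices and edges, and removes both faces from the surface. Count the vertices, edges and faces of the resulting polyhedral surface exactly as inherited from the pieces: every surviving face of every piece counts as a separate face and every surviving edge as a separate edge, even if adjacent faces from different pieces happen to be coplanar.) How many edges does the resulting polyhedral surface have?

77

A hendecagonal antiprism: V=22, E=44, F=24.
Attach a dodecagonal bipyramid (V=14, E=36, F=24) along a 3-gon: merge 3 vertices and 3 edges, delete both glued faces → V=33, E=77, F=46.
Check: V − E + F = 33 − 77 + 46 = 2.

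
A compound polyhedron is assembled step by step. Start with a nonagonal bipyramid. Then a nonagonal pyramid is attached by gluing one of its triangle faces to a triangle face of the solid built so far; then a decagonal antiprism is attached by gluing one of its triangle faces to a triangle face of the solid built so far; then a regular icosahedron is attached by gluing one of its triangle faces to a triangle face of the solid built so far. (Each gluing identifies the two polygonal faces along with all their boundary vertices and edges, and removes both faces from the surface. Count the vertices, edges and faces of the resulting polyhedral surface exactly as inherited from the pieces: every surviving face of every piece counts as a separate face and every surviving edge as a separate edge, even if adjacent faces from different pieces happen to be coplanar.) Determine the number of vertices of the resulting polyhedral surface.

A nonagonal bipyramid: V=11, E=27, F=18.
Attach a nonagonal pyramid (V=10, E=18, F=10) along a 3-gon: merge 3 vertices and 3 edges, delete both glued faces → V=18, E=42, F=26.
Attach a decagonal antiprism (V=20, E=40, F=22) along a 3-gon: merge 3 vertices and 3 edges, delete both glued faces → V=35, E=79, F=46.
Attach a regular icosahedron (V=12, E=30, F=20) along a 3-gon: merge 3 vertices and 3 edges, delete both glued faces → V=44, E=106, F=64.
Check: V − E + F = 44 − 106 + 64 = 2.

44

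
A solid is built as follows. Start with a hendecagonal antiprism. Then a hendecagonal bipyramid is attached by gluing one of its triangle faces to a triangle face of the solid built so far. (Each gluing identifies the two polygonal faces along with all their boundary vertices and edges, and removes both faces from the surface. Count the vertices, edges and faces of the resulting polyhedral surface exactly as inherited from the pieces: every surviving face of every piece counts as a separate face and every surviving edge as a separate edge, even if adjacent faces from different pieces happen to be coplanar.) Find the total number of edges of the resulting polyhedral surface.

A hendecagonal antiprism: V=22, E=44, F=24.
Attach a hendecagonal bipyramid (V=13, E=33, F=22) along a 3-gon: merge 3 vertices and 3 edges, delete both glued faces → V=32, E=74, F=44.
Check: V − E + F = 32 − 74 + 44 = 2.

74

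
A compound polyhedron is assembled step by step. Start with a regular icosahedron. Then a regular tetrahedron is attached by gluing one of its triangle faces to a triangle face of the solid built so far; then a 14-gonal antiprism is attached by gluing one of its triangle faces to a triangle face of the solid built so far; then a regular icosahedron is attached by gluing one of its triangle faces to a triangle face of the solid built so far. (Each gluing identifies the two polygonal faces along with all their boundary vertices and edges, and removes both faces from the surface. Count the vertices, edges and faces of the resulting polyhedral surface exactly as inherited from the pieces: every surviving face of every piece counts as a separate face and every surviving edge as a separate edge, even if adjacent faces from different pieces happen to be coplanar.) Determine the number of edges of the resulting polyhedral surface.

113

A regular icosahedron: V=12, E=30, F=20.
Attach a regular tetrahedron (V=4, E=6, F=4) along a 3-gon: merge 3 vertices and 3 edges, delete both glued faces → V=13, E=33, F=22.
Attach a 14-gonal antiprism (V=28, E=56, F=30) along a 3-gon: merge 3 vertices and 3 edges, delete both glued faces → V=38, E=86, F=50.
Attach a regular icosahedron (V=12, E=30, F=20) along a 3-gon: merge 3 vertices and 3 edges, delete both glued faces → V=47, E=113, F=68.
Check: V − E + F = 47 − 113 + 68 = 2.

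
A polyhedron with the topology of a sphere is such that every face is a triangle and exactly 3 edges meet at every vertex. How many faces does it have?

4

Each face has 3 edges and each edge borders two faces, so 2E = 3F.
Each vertex has degree 3, so 3V = 2E and hence V = 3F/3.
Euler: V − E + F = 2 ⇒ (3F/3) − (3F/2) + F = 2.
Multiply by 6: (6 − 9 + 6)F = 12, i.e. 3F = 12.
So F = 4, E = 3·4/2 = 6, V = 3·4/3 = 4.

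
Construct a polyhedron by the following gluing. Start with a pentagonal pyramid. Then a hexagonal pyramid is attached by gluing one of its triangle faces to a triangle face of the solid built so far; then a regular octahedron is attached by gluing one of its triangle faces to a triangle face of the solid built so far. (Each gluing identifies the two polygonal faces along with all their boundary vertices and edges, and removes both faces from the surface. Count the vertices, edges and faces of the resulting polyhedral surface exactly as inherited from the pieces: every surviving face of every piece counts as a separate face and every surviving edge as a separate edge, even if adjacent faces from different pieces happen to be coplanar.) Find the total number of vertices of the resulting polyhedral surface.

A pentagonal pyramid: V=6, E=10, F=6.
Attach a hexagonal pyramid (V=7, E=12, F=7) along a 3-gon: merge 3 vertices and 3 edges, delete both glued faces → V=10, E=19, F=11.
Attach a regular octahedron (V=6, E=12, F=8) along a 3-gon: merge 3 vertices and 3 edges, delete both glued faces → V=13, E=28, F=17.
Check: V − E + F = 13 − 28 + 17 = 2.

13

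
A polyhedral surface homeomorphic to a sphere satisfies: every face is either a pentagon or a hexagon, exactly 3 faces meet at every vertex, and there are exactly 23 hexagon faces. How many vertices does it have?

Let x be the number of pentagons; then F = 23 + x.
Edge–face incidences: 2E = 6·23 + 5·x = 138 + 5x.
Every vertex has degree 3, so 3V = 2E.
Euler: V − E + F = 2 ⇒ (2E)/3 − E + (23 + x) = 2.
Multiply by 6: 2·(2E) − 3·(2E) + 6·(23 + x) = 12, i.e. 138 + 6x − (138 + 5x) = 12.
Collecting terms: x = 12.
Then 2E = 138 + 5·12 = 198, so E = 99, V = 2E/3 = 66, F = 23 + 12 = 35.

66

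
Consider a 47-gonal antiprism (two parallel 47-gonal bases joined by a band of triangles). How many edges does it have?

188

An antiprism on an n-gon has two n-gon caps and 2n triangles: V = 2·47 = 94, E = 4·47 = 188, F = 2·47 + 2 = 96.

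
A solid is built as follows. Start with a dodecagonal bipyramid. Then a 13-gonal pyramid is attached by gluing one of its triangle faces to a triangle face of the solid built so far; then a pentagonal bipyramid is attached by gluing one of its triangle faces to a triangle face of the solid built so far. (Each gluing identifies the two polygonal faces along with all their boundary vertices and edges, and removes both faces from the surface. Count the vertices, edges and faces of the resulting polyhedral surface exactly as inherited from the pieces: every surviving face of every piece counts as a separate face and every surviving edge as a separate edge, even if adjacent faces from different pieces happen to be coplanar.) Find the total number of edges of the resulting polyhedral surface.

A dodecagonal bipyramid: V=14, E=36, F=24.
Attach a 13-gonal pyramid (V=14, E=26, F=14) along a 3-gon: merge 3 vertices and 3 edges, delete both glued faces → V=25, E=59, F=36.
Attach a pentagonal bipyramid (V=7, E=15, F=10) along a 3-gon: merge 3 vertices and 3 edges, delete both glued faces → V=29, E=71, F=44.
Check: V − E + F = 29 − 71 + 44 = 2.

71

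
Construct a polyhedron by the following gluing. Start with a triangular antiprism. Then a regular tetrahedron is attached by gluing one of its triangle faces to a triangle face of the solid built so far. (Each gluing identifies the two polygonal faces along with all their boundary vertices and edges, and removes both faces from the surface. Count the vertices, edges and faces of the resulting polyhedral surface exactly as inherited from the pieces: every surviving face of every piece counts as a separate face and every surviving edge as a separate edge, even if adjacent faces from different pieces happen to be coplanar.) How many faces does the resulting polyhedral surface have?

A triangular antiprism: V=6, E=12, F=8.
Attach a regular tetrahedron (V=4, E=6, F=4) along a 3-gon: merge 3 vertices and 3 edges, delete both glued faces → V=7, E=15, F=10.
Check: V − E + F = 7 − 15 + 10 = 2.

10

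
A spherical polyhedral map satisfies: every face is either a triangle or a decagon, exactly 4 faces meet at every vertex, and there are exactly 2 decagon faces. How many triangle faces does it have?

20

Let x be the number of triangles; then F = 2 + x.
Edge–face incidences: 2E = 10·2 + 3·x = 20 + 3x.
Every vertex has degree 4, so 4V = 2E.
Euler: V − E + F = 2 ⇒ (2E)/4 − E + (2 + x) = 2.
Multiply by 8: 2·(2E) − 4·(2E) + 8·(2 + x) = 16, i.e. 16 + 8x − 2·(20 + 3x) = 16.
Collecting terms: 2x − 24 = 16, so 2x = 40, so x = 20.
Then 2E = 20 + 3·20 = 80, so E = 40, V = 2E/4 = 20, F = 2 + 20 = 22.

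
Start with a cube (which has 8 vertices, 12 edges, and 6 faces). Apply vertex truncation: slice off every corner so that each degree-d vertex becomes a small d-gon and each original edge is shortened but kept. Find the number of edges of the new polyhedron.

Truncation replaces each original edge-end by a new vertex, so V′ = 2E = 24.
Each original edge survives, and each old vertex of degree d contributes d new edges; summing degrees gives Σd = 2E, so E′ = E + 2E = 3E = 36.
Each original face survives and each original vertex becomes one new face: F′ = F + V = 14.

36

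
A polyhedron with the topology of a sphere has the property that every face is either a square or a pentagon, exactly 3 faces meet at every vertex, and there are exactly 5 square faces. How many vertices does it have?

Let x be the number of pentagons; then F = 5 + x.
Edge–face incidences: 2E = 4·5 + 5·x = 20 + 5x.
Every vertex has degree 3, so 3V = 2E.
Euler: V − E + F = 2 ⇒ (2E)/3 − E + (5 + x) = 2.
Multiply by 6: 2·(2E) − 3·(2E) + 6·(5 + x) = 12, i.e. 30 + 6x − (20 + 5x) = 12.
Collecting terms: x + 10 = 12, so x = 2.
Then 2E = 20 + 5·2 = 30, so E = 15, V = 2E/3 = 10, F = 5 + 2 = 7.

10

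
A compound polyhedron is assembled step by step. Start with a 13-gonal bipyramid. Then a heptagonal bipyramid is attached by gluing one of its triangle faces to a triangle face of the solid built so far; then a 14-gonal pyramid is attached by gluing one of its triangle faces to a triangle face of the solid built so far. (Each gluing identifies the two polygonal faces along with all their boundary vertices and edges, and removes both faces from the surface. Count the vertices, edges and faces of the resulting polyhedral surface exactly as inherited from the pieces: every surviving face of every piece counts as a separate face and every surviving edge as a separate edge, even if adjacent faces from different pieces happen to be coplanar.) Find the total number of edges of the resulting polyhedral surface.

A 13-gonal bipyramid: V=15, E=39, F=26.
Attach a heptagonal bipyramid (V=9, E=21, F=14) along a 3-gon: merge 3 vertices and 3 edges, delete both glued faces → V=21, E=57, F=38.
Attach a 14-gonal pyramid (V=15, E=28, F=15) along a 3-gon: merge 3 vertices and 3 edges, delete both glued faces → V=33, E=82, F=51.
Check: V − E + F = 33 − 82 + 51 = 2.

82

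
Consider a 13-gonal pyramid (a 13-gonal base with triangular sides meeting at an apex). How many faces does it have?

A pyramid on an n-gon base has one n-gon and n triangles: V = 13 + 1 = 14, E = 2·13 = 26, F = 13 + 1 = 14.
Check: V − E + F = 14 − 26 + 14 = 2.

14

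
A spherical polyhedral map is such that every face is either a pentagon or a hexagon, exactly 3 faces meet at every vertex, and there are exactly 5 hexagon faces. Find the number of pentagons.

12

Let x be the number of pentagons; then F = 5 + x.
Edge–face incidences: 2E = 6·5 + 5·x = 30 + 5x.
Every vertex has degree 3, so 3V = 2E.
Euler: V − E + F = 2 ⇒ (2E)/3 − E + (5 + x) = 2.
Multiply by 6: 2·(2E) − 3·(2E) + 6·(5 + x) = 12, i.e. 30 + 6x − (30 + 5x) = 12.
Collecting terms: x = 12.
Then 2E = 30 + 5·12 = 90, so E = 45, V = 2E/3 = 30, F = 5 + 12 = 17.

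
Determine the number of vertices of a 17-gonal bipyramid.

A bipyramid over an n-gon has 2n triangular faces and n + 2 vertices: V = 17 + 2 = 19, E = 3·17 = 51, F = 2·17 = 34.
Check: V − E + F = 19 − 51 + 34 = 2.

19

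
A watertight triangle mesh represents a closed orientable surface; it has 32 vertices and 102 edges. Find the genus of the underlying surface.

Every face is a triangle and each edge borders two faces, so 3F = 2·102, giving F = 68.
χ = V − E + F = 32 − 102 + 68 = -2.
For a closed orientable surface χ = 2 − 2g, so g = (2 − (-2))/2 = 2.

2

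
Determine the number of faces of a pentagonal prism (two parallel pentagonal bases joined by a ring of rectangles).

A prism on an n-gon has two n-gon bases and n rectangular sides: V = 2·5 = 10, E = 3·5 = 15, F = 5 + 2 = 7.

7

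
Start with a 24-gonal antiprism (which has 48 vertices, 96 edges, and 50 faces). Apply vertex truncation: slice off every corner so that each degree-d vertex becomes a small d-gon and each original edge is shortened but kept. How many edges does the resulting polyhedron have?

Truncation replaces each original edge-end by a new vertex, so V′ = 2E = 192.
Each original edge survives, and each old vertex of degree d contributes d new edges; summing degrees gives Σd = 2E, so E′ = E + 2E = 3E = 288.
Each original face survives and each original vertex becomes one new face: F′ = F + V = 98.

288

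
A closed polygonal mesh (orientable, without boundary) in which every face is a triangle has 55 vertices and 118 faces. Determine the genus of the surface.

Every face is a triangle, so 2E = 3·118 = 354, giving E = 177.
χ = V − E + F = 55 − 177 + 118 = -4.
For a closed orientable surface χ = 2 − 2g, so g = (2 − (-4))/2 = 3.

3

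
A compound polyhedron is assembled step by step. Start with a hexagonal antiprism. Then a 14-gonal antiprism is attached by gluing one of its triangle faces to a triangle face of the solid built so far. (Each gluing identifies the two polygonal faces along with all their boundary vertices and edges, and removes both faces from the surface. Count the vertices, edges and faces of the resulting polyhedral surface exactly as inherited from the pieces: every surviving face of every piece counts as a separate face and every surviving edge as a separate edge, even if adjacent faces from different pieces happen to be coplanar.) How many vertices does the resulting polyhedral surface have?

A hexagonal antiprism: V=12, E=24, F=14.
Attach a 14-gonal antiprism (V=28, E=56, F=30) along a 3-gon: merge 3 vertices and 3 edges, delete both glued faces → V=37, E=77, F=42.
Check: V − E + F = 37 − 77 + 42 = 2.

37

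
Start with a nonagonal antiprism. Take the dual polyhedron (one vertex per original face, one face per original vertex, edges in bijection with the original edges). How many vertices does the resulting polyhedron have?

20

The base solid has V = 18, E = 36, F = 20.
The dual swaps V and F and preserves E: V′ = F = 20, E′ = E = 36, F′ = V = 18.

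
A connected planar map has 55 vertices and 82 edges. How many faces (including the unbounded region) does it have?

29

Euler's formula for a connected plane graph: V − E + F = 2, so F = 2 − 55 + 82 = 29.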